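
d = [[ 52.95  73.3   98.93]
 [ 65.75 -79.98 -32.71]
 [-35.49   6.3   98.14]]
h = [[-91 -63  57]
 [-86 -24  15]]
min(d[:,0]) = -35.49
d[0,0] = 52.95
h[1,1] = -24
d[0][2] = 98.93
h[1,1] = -24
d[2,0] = -35.49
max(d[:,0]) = 65.75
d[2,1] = 6.3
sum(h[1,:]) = -95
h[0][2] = 57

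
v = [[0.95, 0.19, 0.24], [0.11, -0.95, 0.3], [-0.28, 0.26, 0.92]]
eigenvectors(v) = [[0.71+0.00j,  (0.71-0j),  -0.08+0.00j], [(0.05+0.1j),  (0.05-0.1j),  (0.99+0j)], [(-0.01+0.7j),  (-0.01-0.7j),  (-0.14+0j)]]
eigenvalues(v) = [(0.96+0.26j), (0.96-0.26j), (-1+0j)]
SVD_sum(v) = [[0.10, 0.41, 0.02], [-0.21, -0.86, -0.04], [0.05, 0.22, 0.01]] + [[0.42, -0.13, 0.56], [0.28, -0.08, 0.37], [0.30, -0.09, 0.41]] + [[0.43, -0.09, -0.34], [0.04, -0.01, -0.03], [-0.64, 0.13, 0.50]]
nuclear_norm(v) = 3.00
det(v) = -1.00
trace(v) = 0.92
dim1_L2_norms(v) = [1.0, 1.0, 1.0]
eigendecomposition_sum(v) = [[0.48+0.13j, (0.06-0.06j), 0.13-0.48j], [0.02+0.08j, (0.01+0j), (0.08-0.02j)], [-0.13+0.47j, 0.06+0.06j, 0.47+0.13j]] + [[0.48-0.13j, (0.06+0.06j), (0.13+0.48j)],  [0.02-0.08j, (0.01-0j), 0.08+0.02j],  [-0.13-0.47j, 0.06-0.06j, (0.47-0.13j)]] + [[-0.01+0.00j, 0.08-0.00j, (-0.01+0j)], [(0.08-0j), -0.98+0.00j, 0.14-0.00j], [-0.01+0.00j, (0.14-0j), (-0.02+0j)]]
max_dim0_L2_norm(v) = 1.0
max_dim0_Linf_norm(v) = 0.95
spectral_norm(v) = 1.00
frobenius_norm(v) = 1.73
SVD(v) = [[-0.42, -0.72, -0.56], [0.88, -0.47, -0.05], [-0.23, -0.51, 0.83]] @ diag([1.00347452623785, 0.9982895294415284, 0.9948150032036784]) @ [[-0.23, -0.97, -0.05], [-0.59, 0.18, -0.79], [-0.77, 0.16, 0.61]]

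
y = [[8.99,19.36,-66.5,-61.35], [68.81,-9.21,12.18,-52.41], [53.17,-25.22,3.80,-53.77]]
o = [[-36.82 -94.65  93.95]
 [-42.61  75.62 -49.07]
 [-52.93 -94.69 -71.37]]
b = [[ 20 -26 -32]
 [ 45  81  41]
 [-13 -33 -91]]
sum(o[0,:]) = -37.519999999999996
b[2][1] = -33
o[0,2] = 93.95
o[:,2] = [93.95, -49.07, -71.37]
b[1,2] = 41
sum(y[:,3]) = -167.53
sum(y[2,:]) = -22.02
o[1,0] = -42.61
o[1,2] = -49.07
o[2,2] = -71.37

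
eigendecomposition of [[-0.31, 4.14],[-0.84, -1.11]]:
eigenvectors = [[0.91+0.00j, 0.91-0.00j], [-0.09+0.40j, -0.09-0.40j]]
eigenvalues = [(-0.71+1.82j), (-0.71-1.82j)]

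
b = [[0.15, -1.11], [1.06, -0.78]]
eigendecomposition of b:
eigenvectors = [[(0.72+0j), 0.72-0.00j], [(0.3-0.63j), 0.30+0.63j]]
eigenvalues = [(-0.32+0.98j), (-0.32-0.98j)]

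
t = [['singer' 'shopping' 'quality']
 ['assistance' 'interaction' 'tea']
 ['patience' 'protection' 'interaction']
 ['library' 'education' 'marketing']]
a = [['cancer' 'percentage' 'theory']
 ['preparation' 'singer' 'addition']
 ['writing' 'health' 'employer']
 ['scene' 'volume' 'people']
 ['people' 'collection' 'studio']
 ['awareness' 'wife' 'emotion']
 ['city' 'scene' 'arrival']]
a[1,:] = ['preparation', 'singer', 'addition']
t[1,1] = 'interaction'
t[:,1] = ['shopping', 'interaction', 'protection', 'education']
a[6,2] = 'arrival'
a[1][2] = 'addition'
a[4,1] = 'collection'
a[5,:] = ['awareness', 'wife', 'emotion']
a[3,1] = 'volume'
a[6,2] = 'arrival'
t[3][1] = 'education'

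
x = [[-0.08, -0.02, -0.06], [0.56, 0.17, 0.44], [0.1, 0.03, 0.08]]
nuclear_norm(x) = 0.76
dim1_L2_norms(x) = [0.1, 0.73, 0.13]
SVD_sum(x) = [[-0.08, -0.02, -0.06], [0.56, 0.17, 0.44], [0.10, 0.03, 0.08]] + [[-0.00, 0.00, 0.00], [-0.00, 0.0, 0.0], [-0.00, 0.0, 0.0]] + [[0.0, 0.00, -0.0], [0.0, 0.0, -0.0], [-0.0, -0.00, 0.00]]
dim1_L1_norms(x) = [0.16, 1.17, 0.21]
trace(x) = 0.17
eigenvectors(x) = [[0.11, -0.42, -0.36],[-0.98, 0.89, -0.62],[-0.17, 0.16, 0.7]]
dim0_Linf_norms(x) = [0.56, 0.17, 0.44]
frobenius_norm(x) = 0.75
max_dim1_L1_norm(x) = 1.17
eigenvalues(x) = [0.18, -0.01, 0.0]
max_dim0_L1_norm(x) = 0.74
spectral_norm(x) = 0.75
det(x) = -0.00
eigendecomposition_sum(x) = [[-0.06, -0.02, -0.05], [0.52, 0.17, 0.42], [0.09, 0.03, 0.07]] + [[-0.02,-0.00,-0.01], [0.04,0.00,0.02], [0.01,0.00,0.00]] + [[-0.0, 0.00, -0.00],[-0.0, 0.0, -0.00],[0.0, -0.00, 0.0]]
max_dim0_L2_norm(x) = 0.57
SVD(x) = [[-0.14, -0.99, -0.03], [0.98, -0.13, -0.18], [0.18, -0.05, 0.98]] @ diag([0.7508526070304855, 0.004342528595525545, 0.0012267684869419872]) @ [[0.77, 0.23, 0.60], [0.48, -0.83, -0.29], [-0.43, -0.51, 0.74]]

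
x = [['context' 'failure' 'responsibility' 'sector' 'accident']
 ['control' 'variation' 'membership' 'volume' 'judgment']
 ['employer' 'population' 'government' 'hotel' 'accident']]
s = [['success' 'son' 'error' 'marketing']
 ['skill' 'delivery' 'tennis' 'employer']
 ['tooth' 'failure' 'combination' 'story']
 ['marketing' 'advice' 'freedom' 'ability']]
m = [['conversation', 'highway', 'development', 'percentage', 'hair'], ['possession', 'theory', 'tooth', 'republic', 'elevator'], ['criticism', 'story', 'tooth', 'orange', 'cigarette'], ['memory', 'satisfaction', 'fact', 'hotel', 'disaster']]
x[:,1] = ['failure', 'variation', 'population']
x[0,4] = 'accident'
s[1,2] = 'tennis'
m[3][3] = 'hotel'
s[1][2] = 'tennis'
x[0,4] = 'accident'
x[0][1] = 'failure'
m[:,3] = ['percentage', 'republic', 'orange', 'hotel']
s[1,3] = 'employer'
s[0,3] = 'marketing'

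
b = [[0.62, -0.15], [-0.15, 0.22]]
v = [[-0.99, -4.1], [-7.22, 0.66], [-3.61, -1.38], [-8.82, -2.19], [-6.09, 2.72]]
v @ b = [[0.00, -0.75],[-4.58, 1.23],[-2.03, 0.24],[-5.14, 0.84],[-4.18, 1.51]]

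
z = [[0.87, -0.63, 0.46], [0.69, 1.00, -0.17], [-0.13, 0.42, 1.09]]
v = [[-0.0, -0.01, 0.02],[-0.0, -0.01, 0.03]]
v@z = [[-0.01, -0.0, 0.02], [-0.01, 0.0, 0.03]]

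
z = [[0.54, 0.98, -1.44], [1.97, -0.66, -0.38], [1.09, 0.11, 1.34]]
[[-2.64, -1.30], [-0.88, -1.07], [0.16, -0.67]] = z@ [[-0.69, -0.74], [-1.17, -0.68], [0.78, 0.16]]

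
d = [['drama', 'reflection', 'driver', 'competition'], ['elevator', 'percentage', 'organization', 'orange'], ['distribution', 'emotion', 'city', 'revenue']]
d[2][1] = 'emotion'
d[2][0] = 'distribution'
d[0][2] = 'driver'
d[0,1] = 'reflection'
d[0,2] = 'driver'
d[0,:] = ['drama', 'reflection', 'driver', 'competition']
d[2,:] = ['distribution', 'emotion', 'city', 'revenue']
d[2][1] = 'emotion'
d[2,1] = 'emotion'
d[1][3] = 'orange'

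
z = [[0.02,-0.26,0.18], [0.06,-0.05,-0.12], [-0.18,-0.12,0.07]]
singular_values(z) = [0.35, 0.18, 0.12]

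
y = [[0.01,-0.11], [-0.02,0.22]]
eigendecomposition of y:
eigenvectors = [[-1.0, 0.45], [-0.09, -0.89]]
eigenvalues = [0.0, 0.23]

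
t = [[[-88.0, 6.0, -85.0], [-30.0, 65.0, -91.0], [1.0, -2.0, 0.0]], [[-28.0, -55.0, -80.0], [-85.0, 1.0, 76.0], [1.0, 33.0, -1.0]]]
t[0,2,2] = 0.0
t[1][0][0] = -28.0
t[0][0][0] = -88.0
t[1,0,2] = -80.0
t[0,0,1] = 6.0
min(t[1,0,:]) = -80.0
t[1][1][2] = 76.0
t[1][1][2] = 76.0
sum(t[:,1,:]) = -64.0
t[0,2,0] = 1.0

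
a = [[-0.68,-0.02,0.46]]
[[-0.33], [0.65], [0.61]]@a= [[0.22, 0.01, -0.15], [-0.44, -0.01, 0.30], [-0.41, -0.01, 0.28]]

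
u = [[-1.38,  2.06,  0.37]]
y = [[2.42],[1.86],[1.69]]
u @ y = [[1.12]]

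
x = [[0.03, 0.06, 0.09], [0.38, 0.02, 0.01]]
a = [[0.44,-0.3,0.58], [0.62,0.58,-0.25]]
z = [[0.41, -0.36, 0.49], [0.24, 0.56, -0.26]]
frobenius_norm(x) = 0.40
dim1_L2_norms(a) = [0.79, 0.89]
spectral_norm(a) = 0.89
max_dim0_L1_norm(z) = 0.92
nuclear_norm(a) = 1.67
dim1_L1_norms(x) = [0.18, 0.41]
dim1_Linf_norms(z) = [0.49, 0.56]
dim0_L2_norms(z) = [0.48, 0.67, 0.55]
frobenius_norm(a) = 1.18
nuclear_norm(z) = 1.35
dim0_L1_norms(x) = [0.41, 0.08, 0.1]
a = x + z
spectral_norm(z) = 0.85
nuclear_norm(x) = 0.49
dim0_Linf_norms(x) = [0.38, 0.06, 0.09]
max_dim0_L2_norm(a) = 0.76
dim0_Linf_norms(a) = [0.62, 0.58, 0.58]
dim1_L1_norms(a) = [1.32, 1.45]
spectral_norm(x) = 0.38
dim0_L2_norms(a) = [0.76, 0.65, 0.63]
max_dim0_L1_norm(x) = 0.41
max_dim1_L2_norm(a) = 0.89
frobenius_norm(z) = 0.99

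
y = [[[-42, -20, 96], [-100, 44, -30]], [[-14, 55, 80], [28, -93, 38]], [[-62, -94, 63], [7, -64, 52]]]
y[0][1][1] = 44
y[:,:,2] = [[96, -30], [80, 38], [63, 52]]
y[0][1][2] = -30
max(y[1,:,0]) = 28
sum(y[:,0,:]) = 62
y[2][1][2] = 52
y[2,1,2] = 52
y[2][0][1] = -94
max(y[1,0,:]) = 80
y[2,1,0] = 7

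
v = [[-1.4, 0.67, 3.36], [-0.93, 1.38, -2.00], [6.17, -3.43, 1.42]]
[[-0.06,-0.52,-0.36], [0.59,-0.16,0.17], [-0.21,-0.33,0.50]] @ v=[[-1.65, 0.48, 0.33], [0.37, -0.41, 2.54], [3.69, -2.31, 0.66]]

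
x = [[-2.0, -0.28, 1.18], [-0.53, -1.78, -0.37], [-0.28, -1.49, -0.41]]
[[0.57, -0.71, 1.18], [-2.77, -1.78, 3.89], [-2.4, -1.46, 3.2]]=x @ [[0.16, -0.14, -1.13], [1.29, 1.16, -1.58], [1.06, -0.56, -1.29]]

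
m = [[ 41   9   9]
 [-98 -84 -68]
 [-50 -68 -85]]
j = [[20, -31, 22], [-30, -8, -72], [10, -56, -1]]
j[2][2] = -1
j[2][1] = -56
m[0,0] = 41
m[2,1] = -68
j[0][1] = -31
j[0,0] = 20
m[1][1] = -84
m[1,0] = -98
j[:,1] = [-31, -8, -56]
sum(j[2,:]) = -47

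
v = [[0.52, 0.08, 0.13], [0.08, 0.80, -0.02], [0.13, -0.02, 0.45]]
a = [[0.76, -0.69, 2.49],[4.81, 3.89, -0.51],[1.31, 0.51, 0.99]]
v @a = [[0.95, 0.02, 1.38], [3.88, 3.05, -0.23], [0.59, 0.06, 0.78]]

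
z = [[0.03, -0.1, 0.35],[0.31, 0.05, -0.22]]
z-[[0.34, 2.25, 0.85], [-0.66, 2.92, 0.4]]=[[-0.31, -2.35, -0.50], [0.97, -2.87, -0.62]]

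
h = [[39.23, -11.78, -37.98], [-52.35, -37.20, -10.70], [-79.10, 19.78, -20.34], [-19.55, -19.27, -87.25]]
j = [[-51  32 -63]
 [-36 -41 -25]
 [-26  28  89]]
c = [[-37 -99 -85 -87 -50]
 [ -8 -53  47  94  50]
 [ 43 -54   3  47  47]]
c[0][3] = -87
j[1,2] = -25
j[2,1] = 28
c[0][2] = -85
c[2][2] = 3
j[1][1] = -41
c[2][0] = 43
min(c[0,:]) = -99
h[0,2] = -37.98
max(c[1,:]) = 94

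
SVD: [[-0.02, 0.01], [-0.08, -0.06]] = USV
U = [[-0.1,-0.99], [-0.99,0.10]]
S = [0.1, 0.02]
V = [[0.81, 0.58], [0.58, -0.81]]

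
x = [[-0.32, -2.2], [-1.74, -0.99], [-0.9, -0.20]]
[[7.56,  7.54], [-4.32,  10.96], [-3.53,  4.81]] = x @ [[4.84, -4.74], [-4.14, -2.74]]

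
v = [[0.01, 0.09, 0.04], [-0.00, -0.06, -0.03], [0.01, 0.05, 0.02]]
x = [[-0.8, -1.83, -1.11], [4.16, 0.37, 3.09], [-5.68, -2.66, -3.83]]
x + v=[[-0.79,  -1.74,  -1.07], [4.16,  0.31,  3.06], [-5.67,  -2.61,  -3.81]]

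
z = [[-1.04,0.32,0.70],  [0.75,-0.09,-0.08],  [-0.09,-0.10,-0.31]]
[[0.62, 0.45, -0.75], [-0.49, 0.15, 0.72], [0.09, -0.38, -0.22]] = z@ [[-0.64, 0.4, 1.03], [0.27, 0.88, 0.35], [-0.19, 0.84, 0.30]]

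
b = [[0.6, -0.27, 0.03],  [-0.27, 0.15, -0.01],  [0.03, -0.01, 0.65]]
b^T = [[0.6, -0.27, 0.03], [-0.27, 0.15, -0.01], [0.03, -0.01, 0.65]]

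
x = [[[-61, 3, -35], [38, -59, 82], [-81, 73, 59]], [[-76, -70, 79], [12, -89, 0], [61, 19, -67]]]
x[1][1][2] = 0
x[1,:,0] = [-76, 12, 61]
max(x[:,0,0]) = -61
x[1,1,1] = -89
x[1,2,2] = -67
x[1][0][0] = -76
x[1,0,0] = -76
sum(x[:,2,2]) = -8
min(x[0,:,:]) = -81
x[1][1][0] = 12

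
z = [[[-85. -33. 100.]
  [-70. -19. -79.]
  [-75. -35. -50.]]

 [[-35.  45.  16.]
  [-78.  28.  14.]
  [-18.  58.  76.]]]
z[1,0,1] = 45.0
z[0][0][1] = -33.0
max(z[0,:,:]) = 100.0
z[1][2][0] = -18.0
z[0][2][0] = -75.0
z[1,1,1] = 28.0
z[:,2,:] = [[-75.0, -35.0, -50.0], [-18.0, 58.0, 76.0]]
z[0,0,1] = -33.0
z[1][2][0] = -18.0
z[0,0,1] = -33.0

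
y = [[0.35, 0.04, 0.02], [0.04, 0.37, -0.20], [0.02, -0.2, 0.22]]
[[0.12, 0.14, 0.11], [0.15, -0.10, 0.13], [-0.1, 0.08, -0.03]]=y @ [[0.33, 0.43, 0.25], [0.17, -0.25, 0.43], [-0.35, 0.11, 0.21]]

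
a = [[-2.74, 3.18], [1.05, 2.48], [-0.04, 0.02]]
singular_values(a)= [4.43, 2.29]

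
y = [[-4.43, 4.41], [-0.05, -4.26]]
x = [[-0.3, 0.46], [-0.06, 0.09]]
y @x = [[1.06, -1.64], [0.27, -0.41]]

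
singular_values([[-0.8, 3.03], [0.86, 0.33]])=[3.14, 0.92]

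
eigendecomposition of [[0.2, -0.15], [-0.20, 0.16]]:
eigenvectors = [[0.7, 0.61],[-0.72, 0.79]]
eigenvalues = [0.35, 0.01]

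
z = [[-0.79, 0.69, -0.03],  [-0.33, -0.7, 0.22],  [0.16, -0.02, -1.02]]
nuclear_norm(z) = 2.84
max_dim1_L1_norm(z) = 1.51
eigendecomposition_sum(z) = [[-0.43+0.25j, 0.48+0.55j, (0.3-0.11j)], [(-0.16-0.28j), -0.37+0.32j, 0.07+0.20j], [0.02+0.15j, (0.22-0.08j), -0.1j]] + [[(-0.43-0.25j), 0.48-0.55j, 0.30+0.11j],[-0.16+0.28j, (-0.37-0.32j), 0.07-0.20j],[0.02-0.15j, (0.22+0.08j), 0.00+0.10j]] + [[(0.07+0j), -0.28-0.00j, (-0.63-0j)], [-0.01-0.00j, (0.03+0j), (0.07+0j)], [0.11+0.00j, (-0.45-0j), -1.02-0.00j]]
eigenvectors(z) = [[0.81+0.00j, 0.81-0.00j, 0.52+0.00j], [(-0+0.53j), -0.00-0.53j, -0.06+0.00j], [(0.09-0.23j), (0.09+0.23j), (0.85+0j)]]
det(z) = -0.78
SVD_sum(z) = [[-0.54, 0.84, -0.13], [0.23, -0.36, 0.05], [-0.01, 0.02, -0.00]] + [[-0.07, -0.02, 0.18], [-0.15, -0.04, 0.37], [0.37, 0.10, -0.92]] + [[-0.17, -0.13, -0.08], [-0.41, -0.3, -0.20], [-0.2, -0.14, -0.1]]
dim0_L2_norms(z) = [0.87, 0.98, 1.04]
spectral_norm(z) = 1.09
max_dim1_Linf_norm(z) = 1.02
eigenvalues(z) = [(-0.8+0.46j), (-0.8-0.46j), (-0.92+0j)]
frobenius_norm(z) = 1.68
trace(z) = -2.51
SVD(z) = [[0.92, -0.18, -0.35], [-0.39, -0.37, -0.84], [0.02, 0.91, -0.41]] @ diag([1.0938484465616343, 1.0923176811397204, 0.6520258119309714]) @ [[-0.54, 0.83, -0.13], [0.37, 0.10, -0.92], [0.75, 0.55, 0.37]]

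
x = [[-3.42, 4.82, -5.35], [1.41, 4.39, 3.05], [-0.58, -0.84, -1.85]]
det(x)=15.774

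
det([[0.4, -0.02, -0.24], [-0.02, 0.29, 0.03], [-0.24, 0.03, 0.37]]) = 0.026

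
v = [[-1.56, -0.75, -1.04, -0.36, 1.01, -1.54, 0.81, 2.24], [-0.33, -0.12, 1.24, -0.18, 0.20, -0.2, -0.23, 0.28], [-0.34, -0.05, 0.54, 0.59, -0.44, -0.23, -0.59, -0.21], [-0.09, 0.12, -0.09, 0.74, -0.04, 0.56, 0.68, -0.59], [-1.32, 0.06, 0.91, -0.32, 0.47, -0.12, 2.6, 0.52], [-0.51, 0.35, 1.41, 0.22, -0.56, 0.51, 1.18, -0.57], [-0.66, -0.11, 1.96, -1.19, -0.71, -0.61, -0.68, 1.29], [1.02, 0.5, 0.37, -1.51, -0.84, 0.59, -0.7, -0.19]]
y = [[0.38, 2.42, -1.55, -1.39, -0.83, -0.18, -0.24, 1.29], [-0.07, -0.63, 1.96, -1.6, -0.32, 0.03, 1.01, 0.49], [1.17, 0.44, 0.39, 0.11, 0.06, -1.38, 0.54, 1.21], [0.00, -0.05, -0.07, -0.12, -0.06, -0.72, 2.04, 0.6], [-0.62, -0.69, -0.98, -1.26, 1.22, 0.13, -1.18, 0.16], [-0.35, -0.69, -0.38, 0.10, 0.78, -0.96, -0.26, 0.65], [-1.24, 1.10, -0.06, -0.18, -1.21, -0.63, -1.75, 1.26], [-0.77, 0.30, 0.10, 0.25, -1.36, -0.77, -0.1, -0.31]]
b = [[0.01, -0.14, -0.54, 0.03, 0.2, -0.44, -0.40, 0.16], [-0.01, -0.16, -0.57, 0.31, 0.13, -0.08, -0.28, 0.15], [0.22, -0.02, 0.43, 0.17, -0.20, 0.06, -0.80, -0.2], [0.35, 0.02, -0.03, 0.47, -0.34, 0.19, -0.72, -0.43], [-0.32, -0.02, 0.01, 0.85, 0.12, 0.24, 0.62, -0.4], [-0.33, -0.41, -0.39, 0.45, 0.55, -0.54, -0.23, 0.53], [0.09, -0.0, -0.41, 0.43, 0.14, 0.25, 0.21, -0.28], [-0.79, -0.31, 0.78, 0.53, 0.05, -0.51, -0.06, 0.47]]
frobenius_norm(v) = 6.85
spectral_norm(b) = 1.76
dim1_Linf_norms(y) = [2.42, 1.96, 1.38, 2.04, 1.26, 0.96, 1.75, 1.36]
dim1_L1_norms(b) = [1.92, 1.69, 2.1, 2.55, 2.58, 3.43, 1.81, 3.5]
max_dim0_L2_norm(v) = 3.26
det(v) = -0.00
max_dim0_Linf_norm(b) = 0.85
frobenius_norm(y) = 7.29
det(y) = -1.45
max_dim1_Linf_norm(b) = 0.85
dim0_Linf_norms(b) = [0.79, 0.41, 0.78, 0.85, 0.55, 0.54, 0.8, 0.53]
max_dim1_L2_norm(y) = 3.57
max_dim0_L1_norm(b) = 3.32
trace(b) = 1.01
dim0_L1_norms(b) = [2.12, 1.08, 3.16, 3.24, 1.73, 2.31, 3.32, 2.62]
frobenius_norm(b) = 3.03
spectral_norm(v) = 4.43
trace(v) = -0.29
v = y @ b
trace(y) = -1.78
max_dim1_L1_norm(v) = 9.31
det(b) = 0.00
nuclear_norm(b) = 6.50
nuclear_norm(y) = 17.69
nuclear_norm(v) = 14.14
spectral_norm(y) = 4.28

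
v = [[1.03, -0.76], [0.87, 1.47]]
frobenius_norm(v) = 2.13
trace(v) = 2.50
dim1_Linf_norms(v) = [1.03, 1.47]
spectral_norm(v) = 1.72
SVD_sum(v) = [[-0.11, -0.26], [0.68, 1.55]] + [[1.14,-0.50], [0.19,-0.08]]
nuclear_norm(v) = 2.98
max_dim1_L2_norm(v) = 1.71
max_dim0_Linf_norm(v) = 1.47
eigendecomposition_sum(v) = [[0.52+0.57j, (-0.38+0.61j)], [(0.44-0.69j), (0.74+0.22j)]] + [[(0.51-0.57j), -0.38-0.61j], [(0.44+0.69j), (0.74-0.22j)]]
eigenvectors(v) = [[0.18-0.66j, 0.18+0.66j],  [-0.73+0.00j, -0.73-0.00j]]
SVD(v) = [[-0.17, 0.99],[0.99, 0.17]] @ diag([1.7189923077127585, 1.265450688894816]) @ [[0.4, 0.92], [0.92, -0.4]]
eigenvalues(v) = [(1.25+0.78j), (1.25-0.78j)]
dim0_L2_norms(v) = [1.35, 1.65]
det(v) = 2.18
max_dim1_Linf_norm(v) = 1.47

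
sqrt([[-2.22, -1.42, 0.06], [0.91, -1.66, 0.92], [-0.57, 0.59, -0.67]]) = [[0.27+0.01j, (-1.49-0.06j), (0.76-0.12j)],[1.24-0.01j, (0.52+0.09j), 0.13+0.18j],[(-0.58-0.03j), -0.35+0.19j, (-0.01+0.39j)]]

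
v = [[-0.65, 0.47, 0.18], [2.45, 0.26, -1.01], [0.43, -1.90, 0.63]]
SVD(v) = [[-0.24, -0.22, 0.94], [0.97, -0.11, 0.22], [0.06, 0.97, 0.24]] @ diag([2.7386854568810994, 2.1082828992538083, 0.11200528997292412]) @ [[0.93, 0.01, -0.36], [0.14, -0.94, 0.32], [0.33, 0.35, 0.87]]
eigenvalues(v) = [-1.86, 0.18, 1.92]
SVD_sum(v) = [[-0.62,-0.01,0.24], [2.47,0.03,-0.96], [0.14,0.0,-0.05]] + [[-0.06,0.44,-0.15],  [-0.03,0.22,-0.08],  [0.28,-1.91,0.66]] + [[0.04, 0.04, 0.09], [0.01, 0.01, 0.02], [0.01, 0.01, 0.02]]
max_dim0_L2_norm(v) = 2.57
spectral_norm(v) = 2.74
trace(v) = 0.24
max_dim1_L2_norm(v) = 2.66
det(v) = -0.65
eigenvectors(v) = [[0.36, -0.36, -0.05],[-0.71, -0.29, -0.57],[-0.60, -0.89, 0.82]]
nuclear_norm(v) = 4.96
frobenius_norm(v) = 3.46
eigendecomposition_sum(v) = [[-0.81, 0.36, 0.21],[1.58, -0.71, -0.40],[1.34, -0.6, -0.34]] + [[0.1, 0.03, 0.02], [0.08, 0.02, 0.02], [0.24, 0.07, 0.06]] + [[0.06, 0.08, -0.05], [0.80, 0.95, -0.63], [-1.15, -1.37, 0.91]]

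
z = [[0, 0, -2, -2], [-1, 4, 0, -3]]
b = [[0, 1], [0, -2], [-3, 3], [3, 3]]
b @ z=[[-1, 4, 0, -3], [2, -8, 0, 6], [-3, 12, 6, -3], [-3, 12, -6, -15]]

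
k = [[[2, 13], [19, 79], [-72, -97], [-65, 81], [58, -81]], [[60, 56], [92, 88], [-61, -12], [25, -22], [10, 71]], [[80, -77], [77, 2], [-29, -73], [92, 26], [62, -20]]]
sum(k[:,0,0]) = 142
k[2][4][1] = -20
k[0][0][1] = 13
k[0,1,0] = 19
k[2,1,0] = 77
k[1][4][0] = 10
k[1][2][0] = -61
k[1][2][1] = -12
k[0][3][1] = 81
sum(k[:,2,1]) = -182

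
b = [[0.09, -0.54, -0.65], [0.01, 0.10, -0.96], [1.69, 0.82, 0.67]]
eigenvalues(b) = [(0.15+1.36j), (0.15-1.36j), (0.57+0j)]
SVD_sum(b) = [[-0.36,-0.2,-0.22], [-0.31,-0.17,-0.19], [1.52,0.84,0.93]] + [[0.31,0.01,-0.51], [0.43,0.01,-0.71], [0.16,0.0,-0.27]] + [[0.14, -0.35, 0.08], [-0.11, 0.26, -0.06], [0.01, -0.03, 0.01]]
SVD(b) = [[0.23, -0.56, -0.8], [0.19, -0.78, 0.60], [-0.95, -0.29, -0.07]] @ diag([2.0643465953869926, 1.0665342966006512, 0.48195199790921456]) @ [[-0.77, -0.43, -0.47], [-0.52, -0.01, 0.86], [-0.37, 0.9, -0.21]]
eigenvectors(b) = [[0.22-0.34j, 0.22+0.34j, (0.38+0j)], [0.02-0.53j, 0.02+0.53j, (-0.83+0j)], [-0.74+0.00j, (-0.74-0j), 0.41+0.00j]]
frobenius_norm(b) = 2.37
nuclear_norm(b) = 3.61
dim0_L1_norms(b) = [1.79, 1.46, 2.28]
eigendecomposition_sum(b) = [[-0.06+0.44j, (-0.2+0.18j), -0.36-0.03j], [(0.23+0.53j), (-0.1+0.34j), -0.41+0.20j], [0.73-0.35j, 0.48+0.12j, 0.30+0.58j]] + [[(-0.06-0.44j), (-0.2-0.18j), -0.36+0.03j], [0.23-0.53j, -0.10-0.34j, (-0.41-0.2j)], [(0.73+0.35j), 0.48-0.12j, 0.30-0.58j]] + [[0.21+0.00j, (-0.14-0j), 0.06-0.00j], [-0.46-0.00j, (0.3+0j), (-0.13+0j)], [(0.23+0j), (-0.15-0j), (0.07-0j)]]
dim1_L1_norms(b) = [1.28, 1.07, 3.18]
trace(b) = 0.86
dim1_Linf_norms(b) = [0.65, 0.96, 1.69]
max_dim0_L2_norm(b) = 1.69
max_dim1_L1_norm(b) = 3.18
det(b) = 1.06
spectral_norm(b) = 2.06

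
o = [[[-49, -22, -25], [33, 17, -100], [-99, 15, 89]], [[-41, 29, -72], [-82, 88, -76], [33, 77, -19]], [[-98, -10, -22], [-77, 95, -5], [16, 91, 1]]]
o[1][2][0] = 33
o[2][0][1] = -10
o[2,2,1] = 91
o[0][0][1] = -22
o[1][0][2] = -72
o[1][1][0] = -82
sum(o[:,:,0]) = -364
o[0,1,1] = 17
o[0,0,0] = -49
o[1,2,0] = 33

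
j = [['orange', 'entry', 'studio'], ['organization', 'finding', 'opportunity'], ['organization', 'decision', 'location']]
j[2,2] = 'location'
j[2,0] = 'organization'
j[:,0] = ['orange', 'organization', 'organization']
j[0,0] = 'orange'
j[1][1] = 'finding'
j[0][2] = 'studio'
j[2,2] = 'location'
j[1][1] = 'finding'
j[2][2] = 'location'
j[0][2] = 'studio'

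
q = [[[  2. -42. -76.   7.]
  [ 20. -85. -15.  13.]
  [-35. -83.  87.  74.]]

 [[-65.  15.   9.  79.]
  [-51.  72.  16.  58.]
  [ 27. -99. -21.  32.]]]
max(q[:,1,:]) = 72.0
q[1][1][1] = 72.0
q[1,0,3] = 79.0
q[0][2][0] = -35.0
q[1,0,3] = 79.0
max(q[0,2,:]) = 87.0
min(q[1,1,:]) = -51.0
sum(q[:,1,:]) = 28.0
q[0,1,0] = 20.0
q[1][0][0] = -65.0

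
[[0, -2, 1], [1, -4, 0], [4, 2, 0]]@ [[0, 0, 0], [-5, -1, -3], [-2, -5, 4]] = [[8, -3, 10], [20, 4, 12], [-10, -2, -6]]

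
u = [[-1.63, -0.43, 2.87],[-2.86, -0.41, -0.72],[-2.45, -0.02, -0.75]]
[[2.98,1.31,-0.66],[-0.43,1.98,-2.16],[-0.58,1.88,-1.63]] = u@ [[-0.06, -0.80, 0.59], [-0.23, 0.59, 0.77], [0.97, 0.09, 0.22]]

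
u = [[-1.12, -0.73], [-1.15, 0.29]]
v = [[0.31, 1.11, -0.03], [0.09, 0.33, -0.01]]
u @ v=[[-0.41,-1.48,0.04], [-0.33,-1.18,0.03]]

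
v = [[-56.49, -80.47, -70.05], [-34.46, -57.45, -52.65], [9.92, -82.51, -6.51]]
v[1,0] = -34.46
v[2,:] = [9.92, -82.51, -6.51]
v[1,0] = -34.46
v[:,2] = [-70.05, -52.65, -6.51]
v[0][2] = -70.05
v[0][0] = -56.49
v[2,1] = -82.51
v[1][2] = -52.65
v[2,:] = [9.92, -82.51, -6.51]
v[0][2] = -70.05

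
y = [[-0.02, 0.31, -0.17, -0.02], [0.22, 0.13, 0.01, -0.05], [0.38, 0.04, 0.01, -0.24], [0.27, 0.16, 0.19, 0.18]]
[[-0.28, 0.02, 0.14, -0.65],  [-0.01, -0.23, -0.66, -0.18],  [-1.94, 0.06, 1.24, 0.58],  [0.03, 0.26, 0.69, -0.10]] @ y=[[-0.11,-0.18,-0.07,-0.15], [-0.35,-0.09,-0.04,0.14], [0.68,-0.45,0.45,-0.16], [0.29,0.05,-0.01,-0.20]]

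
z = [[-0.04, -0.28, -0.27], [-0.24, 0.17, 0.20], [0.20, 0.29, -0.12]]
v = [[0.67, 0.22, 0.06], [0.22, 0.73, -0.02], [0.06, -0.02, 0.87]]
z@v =[[-0.1, -0.21, -0.23], [-0.11, 0.07, 0.16], [0.19, 0.26, -0.1]]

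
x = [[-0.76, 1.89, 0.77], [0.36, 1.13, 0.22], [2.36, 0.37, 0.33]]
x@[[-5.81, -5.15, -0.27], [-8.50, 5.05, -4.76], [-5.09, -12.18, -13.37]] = [[-15.57, 4.08, -19.09], [-12.82, 1.17, -8.42], [-18.54, -14.30, -6.81]]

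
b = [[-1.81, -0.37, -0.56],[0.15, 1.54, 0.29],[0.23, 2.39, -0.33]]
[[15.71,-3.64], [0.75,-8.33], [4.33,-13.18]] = b@[[-7.84, 3.1], [2.01, -5.77], [-4.04, 0.30]]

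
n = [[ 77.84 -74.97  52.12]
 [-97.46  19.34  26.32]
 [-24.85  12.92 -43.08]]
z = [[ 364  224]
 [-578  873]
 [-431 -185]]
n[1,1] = 19.34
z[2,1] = -185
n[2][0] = -24.85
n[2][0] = -24.85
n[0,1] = -74.97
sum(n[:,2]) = 35.36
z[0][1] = 224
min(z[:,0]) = -578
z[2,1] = -185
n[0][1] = -74.97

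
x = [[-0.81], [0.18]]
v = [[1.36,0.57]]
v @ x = [[-1.00]]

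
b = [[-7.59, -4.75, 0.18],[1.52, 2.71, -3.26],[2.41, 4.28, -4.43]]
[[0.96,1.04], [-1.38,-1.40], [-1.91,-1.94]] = b @ [[-0.13, -0.14], [0.02, 0.02], [0.38, 0.38]]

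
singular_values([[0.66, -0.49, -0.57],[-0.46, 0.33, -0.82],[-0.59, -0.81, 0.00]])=[1.01, 1.0, 1.0]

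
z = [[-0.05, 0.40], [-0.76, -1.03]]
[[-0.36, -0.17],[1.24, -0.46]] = z @ [[-0.36, 1.00], [-0.94, -0.29]]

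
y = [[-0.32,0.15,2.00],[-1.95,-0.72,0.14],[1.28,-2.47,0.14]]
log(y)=[[0.53, 1.68, 0.97], [-1.54, 1.14, 1.32], [-0.90, -1.58, 0.77]]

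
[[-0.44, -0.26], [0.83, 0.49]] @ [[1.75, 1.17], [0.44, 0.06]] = [[-0.88, -0.53], [1.67, 1.0]]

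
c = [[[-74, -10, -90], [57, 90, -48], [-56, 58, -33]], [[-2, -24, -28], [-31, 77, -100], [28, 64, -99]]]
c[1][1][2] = -100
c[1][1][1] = 77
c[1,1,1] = 77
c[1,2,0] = 28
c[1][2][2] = -99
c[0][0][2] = -90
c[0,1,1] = 90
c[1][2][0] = 28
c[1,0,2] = -28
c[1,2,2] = -99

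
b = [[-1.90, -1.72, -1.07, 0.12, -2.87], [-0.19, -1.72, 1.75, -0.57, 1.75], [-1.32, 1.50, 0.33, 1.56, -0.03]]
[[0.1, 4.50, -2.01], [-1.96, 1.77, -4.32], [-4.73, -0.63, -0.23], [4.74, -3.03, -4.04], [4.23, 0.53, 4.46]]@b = [[1.61, -10.93, 7.1, -5.69, 7.65],  [9.09, -6.15, 3.77, -7.98, 8.85],  [9.41, 8.87, 3.88, -0.57, 12.48],  [-3.10, -9.00, -11.71, -4.01, -18.79],  [-14.02, -1.5, -2.13, 7.16, -11.35]]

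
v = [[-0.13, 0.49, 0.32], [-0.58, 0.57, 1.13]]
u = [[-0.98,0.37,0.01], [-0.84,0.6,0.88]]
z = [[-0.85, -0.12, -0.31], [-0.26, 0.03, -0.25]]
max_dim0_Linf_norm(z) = 0.85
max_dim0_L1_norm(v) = 1.45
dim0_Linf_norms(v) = [0.58, 0.57, 1.13]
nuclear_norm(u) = 2.20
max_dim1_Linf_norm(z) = 0.85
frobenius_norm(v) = 1.52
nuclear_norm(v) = 1.78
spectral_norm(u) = 1.61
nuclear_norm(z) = 1.12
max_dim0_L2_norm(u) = 1.29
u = z + v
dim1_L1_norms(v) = [0.94, 2.28]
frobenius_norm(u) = 1.71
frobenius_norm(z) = 0.98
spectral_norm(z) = 0.97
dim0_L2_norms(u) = [1.29, 0.7, 0.88]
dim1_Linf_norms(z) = [0.85, 0.26]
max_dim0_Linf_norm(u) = 0.98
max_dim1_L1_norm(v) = 2.28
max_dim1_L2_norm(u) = 1.36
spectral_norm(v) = 1.49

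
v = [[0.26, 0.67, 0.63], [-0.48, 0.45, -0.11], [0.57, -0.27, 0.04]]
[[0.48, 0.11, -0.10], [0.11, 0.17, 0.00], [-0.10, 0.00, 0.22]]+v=[[0.74, 0.78, 0.53], [-0.37, 0.62, -0.11], [0.47, -0.27, 0.26]]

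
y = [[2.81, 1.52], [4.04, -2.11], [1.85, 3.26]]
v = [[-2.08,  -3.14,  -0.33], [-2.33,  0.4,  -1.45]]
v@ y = [[-19.14,2.39], [-7.61,-9.11]]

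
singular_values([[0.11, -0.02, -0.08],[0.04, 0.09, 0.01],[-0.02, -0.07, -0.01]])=[0.14, 0.12, 0.0]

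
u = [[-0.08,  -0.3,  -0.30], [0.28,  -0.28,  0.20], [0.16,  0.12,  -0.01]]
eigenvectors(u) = [[0.77+0.00j, (0.77-0j), -0.35+0.00j], [(0.1-0.46j), (0.1+0.46j), (-0.77+0j)], [-0.20-0.39j, -0.20+0.39j, (0.53+0j)]]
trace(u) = -0.37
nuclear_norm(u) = 1.05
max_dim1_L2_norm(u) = 0.44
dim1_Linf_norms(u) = [0.3, 0.28, 0.16]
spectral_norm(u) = 0.45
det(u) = -0.03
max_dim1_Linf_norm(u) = 0.3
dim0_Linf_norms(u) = [0.28, 0.3, 0.3]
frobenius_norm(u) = 0.65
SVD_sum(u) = [[-0.19, -0.18, -0.30], [0.08, 0.07, 0.12], [0.06, 0.06, 0.09]] + [[0.08, -0.13, 0.03], [0.21, -0.35, 0.08], [-0.01, 0.02, -0.00]] + [[0.03,0.01,-0.03], [-0.01,-0.00,0.01], [0.11,0.05,-0.1]]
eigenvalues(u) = [(-0.04+0.33j), (-0.04-0.33j), (-0.29+0j)]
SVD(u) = [[0.89, 0.36, 0.28], [-0.36, 0.93, -0.05], [-0.28, -0.05, 0.96]] @ diag([0.44714171983553, 0.4437626791437717, 0.1626006364737432]) @ [[-0.48, -0.45, -0.75], [0.51, -0.84, 0.18], [0.72, 0.29, -0.63]]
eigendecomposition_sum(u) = [[-0.06+0.18j, (-0.11-0.06j), (-0.2+0.03j)], [0.10+0.06j, -0.05+0.06j, -0.01+0.12j], [(0.11-0.02j), (-0+0.07j), 0.07+0.09j]] + [[-0.06-0.18j, -0.11+0.06j, -0.20-0.03j], [0.10-0.06j, (-0.05-0.06j), (-0.01-0.12j)], [0.11+0.02j, -0.00-0.07j, (0.07-0.09j)]] + [[(0.04-0j), -0.08-0.00j, (0.1-0j)], [(0.08-0j), (-0.18-0j), 0.21-0.00j], [(-0.05+0j), 0.12+0.00j, -0.15+0.00j]]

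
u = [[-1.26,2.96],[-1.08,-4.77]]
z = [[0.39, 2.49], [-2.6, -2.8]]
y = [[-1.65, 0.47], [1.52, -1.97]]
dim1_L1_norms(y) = [2.12, 3.49]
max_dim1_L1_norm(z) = 5.4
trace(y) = -3.62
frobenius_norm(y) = 3.02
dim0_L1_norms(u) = [2.34, 7.73]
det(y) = 2.54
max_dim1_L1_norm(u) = 5.85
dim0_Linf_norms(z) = [2.6, 2.8]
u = z + y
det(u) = 9.21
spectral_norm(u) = 5.62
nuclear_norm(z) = 5.63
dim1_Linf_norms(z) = [2.49, 2.8]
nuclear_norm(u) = 7.26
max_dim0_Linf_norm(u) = 4.77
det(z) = 5.38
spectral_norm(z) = 4.41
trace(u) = -6.03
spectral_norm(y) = 2.89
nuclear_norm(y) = 3.77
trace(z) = -2.41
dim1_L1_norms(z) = [2.88, 5.4]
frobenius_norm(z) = 4.58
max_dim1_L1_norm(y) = 3.49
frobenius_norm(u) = 5.85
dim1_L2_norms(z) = [2.52, 3.82]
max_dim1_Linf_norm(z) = 2.8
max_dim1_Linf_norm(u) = 4.77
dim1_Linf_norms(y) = [1.65, 1.97]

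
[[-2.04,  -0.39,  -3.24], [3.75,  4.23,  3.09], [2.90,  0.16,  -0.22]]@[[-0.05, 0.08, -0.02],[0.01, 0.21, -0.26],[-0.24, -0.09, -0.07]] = [[0.88,0.05,0.37], [-0.89,0.91,-1.39], [-0.09,0.29,-0.08]]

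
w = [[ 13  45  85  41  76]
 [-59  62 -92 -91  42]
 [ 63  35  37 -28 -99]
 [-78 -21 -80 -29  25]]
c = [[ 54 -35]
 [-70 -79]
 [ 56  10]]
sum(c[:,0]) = 40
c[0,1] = -35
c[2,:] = [56, 10]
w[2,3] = -28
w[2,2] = 37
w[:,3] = [41, -91, -28, -29]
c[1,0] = -70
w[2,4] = -99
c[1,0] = -70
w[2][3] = -28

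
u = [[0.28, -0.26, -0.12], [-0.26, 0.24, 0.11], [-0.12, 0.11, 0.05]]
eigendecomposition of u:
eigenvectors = [[-0.70,0.63,-0.33], [0.65,0.37,-0.67], [0.30,0.68,0.67]]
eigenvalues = [0.57, -0.0, -0.0]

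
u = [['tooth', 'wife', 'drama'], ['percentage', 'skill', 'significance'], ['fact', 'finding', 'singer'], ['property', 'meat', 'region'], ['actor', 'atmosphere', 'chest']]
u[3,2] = 'region'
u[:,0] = ['tooth', 'percentage', 'fact', 'property', 'actor']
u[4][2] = 'chest'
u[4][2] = 'chest'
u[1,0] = 'percentage'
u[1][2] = 'significance'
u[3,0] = 'property'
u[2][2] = 'singer'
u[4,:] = ['actor', 'atmosphere', 'chest']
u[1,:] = ['percentage', 'skill', 'significance']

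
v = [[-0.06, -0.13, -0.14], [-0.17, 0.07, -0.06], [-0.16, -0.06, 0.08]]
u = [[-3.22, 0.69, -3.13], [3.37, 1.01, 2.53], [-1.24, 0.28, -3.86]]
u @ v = [[0.58, 0.65, 0.16], [-0.78, -0.52, -0.33], [0.64, 0.41, -0.15]]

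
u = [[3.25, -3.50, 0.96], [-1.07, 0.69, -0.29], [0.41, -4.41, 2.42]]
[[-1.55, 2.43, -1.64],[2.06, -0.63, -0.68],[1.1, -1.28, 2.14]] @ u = [[-8.31, 14.33, -6.16], [7.09, -4.65, 0.51], [5.82, -14.17, 6.61]]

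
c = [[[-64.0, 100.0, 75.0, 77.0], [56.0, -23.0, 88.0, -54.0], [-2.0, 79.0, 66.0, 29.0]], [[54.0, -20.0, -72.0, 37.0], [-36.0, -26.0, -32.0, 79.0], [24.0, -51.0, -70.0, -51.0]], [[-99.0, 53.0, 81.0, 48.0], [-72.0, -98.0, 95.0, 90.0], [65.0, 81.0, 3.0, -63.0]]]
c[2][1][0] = -72.0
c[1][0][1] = -20.0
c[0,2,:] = [-2.0, 79.0, 66.0, 29.0]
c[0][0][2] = 75.0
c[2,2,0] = 65.0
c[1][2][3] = -51.0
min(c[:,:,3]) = -63.0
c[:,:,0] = [[-64.0, 56.0, -2.0], [54.0, -36.0, 24.0], [-99.0, -72.0, 65.0]]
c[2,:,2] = [81.0, 95.0, 3.0]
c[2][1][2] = 95.0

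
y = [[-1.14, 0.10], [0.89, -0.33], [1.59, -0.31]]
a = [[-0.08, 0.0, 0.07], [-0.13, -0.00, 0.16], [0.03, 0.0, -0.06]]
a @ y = [[0.20, -0.03],[0.40, -0.06],[-0.13, 0.02]]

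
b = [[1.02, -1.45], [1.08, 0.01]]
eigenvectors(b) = [[(0.76+0j), (0.76-0j)], [0.26-0.60j, (0.26+0.6j)]]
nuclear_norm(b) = 2.73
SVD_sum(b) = [[1.25, -1.21], [0.55, -0.53]] + [[-0.23, -0.24], [0.53, 0.54]]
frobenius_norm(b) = 2.08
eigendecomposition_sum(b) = [[0.51+0.46j, (-0.72+0.33j)],[0.54-0.24j, 0.69j]] + [[(0.51-0.46j), -0.72-0.33j], [0.54+0.24j, 0.00-0.69j]]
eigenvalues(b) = [(0.52+1.14j), (0.52-1.14j)]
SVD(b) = [[-0.91, -0.4], [-0.40, 0.91]] @ diag([1.903634447524388, 0.8279951027623998]) @ [[-0.72, 0.69], [0.69, 0.72]]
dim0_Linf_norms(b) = [1.08, 1.45]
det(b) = 1.58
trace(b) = 1.03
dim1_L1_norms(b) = [2.47, 1.09]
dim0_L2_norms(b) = [1.49, 1.45]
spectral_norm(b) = 1.90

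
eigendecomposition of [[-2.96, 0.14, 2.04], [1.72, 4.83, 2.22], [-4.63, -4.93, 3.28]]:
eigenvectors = [[(-0.84+0j),-0.18+0.11j,(-0.18-0.11j)], [0.35+0.00j,0.22+0.50j,(0.22-0.5j)], [(-0.41+0j),(-0.81+0j),(-0.81-0j)]]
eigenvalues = [(-2.01+0j), (3.58+3.69j), (3.58-3.69j)]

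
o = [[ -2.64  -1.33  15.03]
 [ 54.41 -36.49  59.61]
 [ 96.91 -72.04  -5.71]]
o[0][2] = 15.03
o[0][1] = -1.33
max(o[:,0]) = 96.91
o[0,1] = -1.33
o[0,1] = -1.33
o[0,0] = -2.64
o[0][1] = -1.33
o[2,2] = -5.71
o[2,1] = -72.04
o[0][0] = -2.64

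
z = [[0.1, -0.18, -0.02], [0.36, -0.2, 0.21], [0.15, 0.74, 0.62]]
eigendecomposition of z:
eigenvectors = [[-0.08, 0.62, -0.34], [0.19, 0.43, -0.68], [0.98, -0.66, 0.65]]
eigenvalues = [0.75, -0.0, -0.22]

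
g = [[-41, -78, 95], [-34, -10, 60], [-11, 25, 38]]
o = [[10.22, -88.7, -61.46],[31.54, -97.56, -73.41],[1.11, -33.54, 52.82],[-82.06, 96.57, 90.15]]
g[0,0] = -41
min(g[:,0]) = -41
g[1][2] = 60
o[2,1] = -33.54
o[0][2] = -61.46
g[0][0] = -41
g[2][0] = -11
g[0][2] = 95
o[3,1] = 96.57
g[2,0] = -11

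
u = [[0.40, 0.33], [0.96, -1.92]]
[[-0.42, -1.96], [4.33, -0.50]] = u@[[0.57,-3.62], [-1.97,-1.55]]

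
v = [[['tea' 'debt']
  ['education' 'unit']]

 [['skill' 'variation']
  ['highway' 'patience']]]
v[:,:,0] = [['tea', 'education'], ['skill', 'highway']]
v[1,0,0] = 'skill'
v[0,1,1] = 'unit'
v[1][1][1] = 'patience'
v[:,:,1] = [['debt', 'unit'], ['variation', 'patience']]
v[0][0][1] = 'debt'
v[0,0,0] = 'tea'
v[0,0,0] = 'tea'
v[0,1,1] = 'unit'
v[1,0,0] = 'skill'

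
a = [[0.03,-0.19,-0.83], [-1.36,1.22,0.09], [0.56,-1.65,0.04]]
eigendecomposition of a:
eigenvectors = [[(0.71+0j), (0.24-0.29j), (0.24+0.29j)], [0.48+0.00j, (0.5+0.3j), (0.5-0.3j)], [0.52+0.00j, -0.72+0.00j, (-0.72-0j)]]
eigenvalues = [(-0.71+0j), (1+0.93j), (1-0.93j)]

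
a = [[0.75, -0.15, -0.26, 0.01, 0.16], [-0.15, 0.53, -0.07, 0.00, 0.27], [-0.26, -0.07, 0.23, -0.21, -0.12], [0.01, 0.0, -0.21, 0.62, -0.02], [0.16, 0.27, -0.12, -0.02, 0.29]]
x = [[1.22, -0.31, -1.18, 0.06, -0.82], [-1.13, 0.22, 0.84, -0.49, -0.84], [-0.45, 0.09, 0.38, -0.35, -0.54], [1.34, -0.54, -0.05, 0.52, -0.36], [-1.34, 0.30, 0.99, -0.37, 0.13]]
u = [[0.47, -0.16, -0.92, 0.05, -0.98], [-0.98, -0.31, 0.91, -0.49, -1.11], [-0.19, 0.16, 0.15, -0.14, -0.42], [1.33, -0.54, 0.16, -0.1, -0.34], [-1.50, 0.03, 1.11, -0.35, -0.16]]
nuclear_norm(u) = 5.75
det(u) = 0.00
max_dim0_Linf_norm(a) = 0.75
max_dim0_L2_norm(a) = 0.82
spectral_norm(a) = 0.94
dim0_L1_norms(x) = [5.48, 1.46, 3.44, 1.79, 2.69]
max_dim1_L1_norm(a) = 1.33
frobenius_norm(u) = 3.40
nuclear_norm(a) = 2.42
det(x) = -0.01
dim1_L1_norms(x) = [3.59, 3.52, 1.81, 2.81, 3.13]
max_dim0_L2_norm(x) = 2.56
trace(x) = 2.47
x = a + u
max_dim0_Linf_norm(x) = 1.34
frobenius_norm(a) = 1.37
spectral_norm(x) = 3.19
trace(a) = 2.42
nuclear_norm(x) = 5.60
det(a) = 0.00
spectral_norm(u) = 2.73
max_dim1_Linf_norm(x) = 1.34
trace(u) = 0.05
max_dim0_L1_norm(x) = 5.48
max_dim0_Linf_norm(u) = 1.5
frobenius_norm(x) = 3.59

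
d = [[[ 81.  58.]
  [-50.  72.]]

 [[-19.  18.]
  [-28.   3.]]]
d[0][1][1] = 72.0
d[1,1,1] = 3.0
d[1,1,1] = 3.0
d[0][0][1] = 58.0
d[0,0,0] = 81.0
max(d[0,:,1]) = 72.0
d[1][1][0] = -28.0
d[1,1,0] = -28.0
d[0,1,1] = 72.0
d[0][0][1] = 58.0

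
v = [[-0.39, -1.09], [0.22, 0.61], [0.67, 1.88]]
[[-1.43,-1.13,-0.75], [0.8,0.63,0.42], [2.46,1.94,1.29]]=v @ [[-0.42, 1.52, -0.74],  [1.46, 0.49, 0.95]]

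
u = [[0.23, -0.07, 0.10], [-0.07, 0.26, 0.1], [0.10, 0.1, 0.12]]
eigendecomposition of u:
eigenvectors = [[0.47, 0.77, -0.44], [0.43, 0.23, 0.87], [-0.77, 0.6, 0.22]]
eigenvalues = [0.0, 0.29, 0.32]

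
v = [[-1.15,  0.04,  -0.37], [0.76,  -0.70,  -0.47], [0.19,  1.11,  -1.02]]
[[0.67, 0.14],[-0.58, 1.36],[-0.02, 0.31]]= v @ [[-0.60, 0.24],[0.14, -0.87],[0.06, -1.21]]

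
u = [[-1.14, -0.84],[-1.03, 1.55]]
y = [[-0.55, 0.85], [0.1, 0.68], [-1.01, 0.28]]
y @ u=[[-0.25, 1.78], [-0.81, 0.97], [0.86, 1.28]]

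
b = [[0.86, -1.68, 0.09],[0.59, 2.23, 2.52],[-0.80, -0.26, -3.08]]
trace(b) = 0.01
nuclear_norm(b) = 7.23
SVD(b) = [[-0.11, 0.79, -0.61], [0.74, -0.34, -0.58], [-0.66, -0.52, -0.54]] @ diag([4.471224861822741, 2.284061760832583, 0.47614084861579326]) @ [[0.19, 0.45, 0.87], [0.39, -0.85, 0.35], [-0.90, -0.27, 0.34]]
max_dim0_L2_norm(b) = 3.98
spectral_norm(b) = 4.47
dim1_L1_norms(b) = [2.63, 5.34, 4.14]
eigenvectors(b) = [[-0.22, -0.98, -0.87], [-0.42, 0.09, 0.48], [0.88, 0.19, 0.12]]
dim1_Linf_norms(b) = [1.68, 2.52, 3.08]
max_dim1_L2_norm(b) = 3.42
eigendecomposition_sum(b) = [[0.15, 0.09, 0.76], [0.3, 0.18, 1.47], [-0.62, -0.37, -3.09]] + [[1.47, 2.30, 1.45],[-0.13, -0.20, -0.13],[-0.28, -0.44, -0.28]] + [[-0.76, -4.07, -2.12],[0.42, 2.26, 1.18],[0.10, 0.55, 0.29]]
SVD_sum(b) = [[-0.10,  -0.23,  -0.45], [0.64,  1.5,  2.89], [-0.57,  -1.33,  -2.57]] + [[0.7, -1.53, 0.64], [-0.3, 0.66, -0.27], [-0.46, 1.00, -0.42]] + [[0.26, 0.08, -0.10],[0.25, 0.07, -0.09],[0.23, 0.07, -0.09]]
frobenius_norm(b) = 5.04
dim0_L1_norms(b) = [2.25, 4.17, 5.69]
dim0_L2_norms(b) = [1.31, 2.8, 3.98]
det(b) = -4.86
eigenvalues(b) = [-2.76, 0.99, 1.78]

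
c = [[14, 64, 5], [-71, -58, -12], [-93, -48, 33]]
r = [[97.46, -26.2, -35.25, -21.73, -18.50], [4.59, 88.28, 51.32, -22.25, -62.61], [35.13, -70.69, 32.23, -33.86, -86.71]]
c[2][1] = -48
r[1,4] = -62.61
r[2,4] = -86.71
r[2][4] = -86.71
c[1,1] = -58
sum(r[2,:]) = -123.89999999999999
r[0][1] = -26.2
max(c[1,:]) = -12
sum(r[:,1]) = -8.61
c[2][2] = 33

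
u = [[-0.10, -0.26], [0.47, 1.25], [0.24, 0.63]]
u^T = [[-0.10,0.47,0.24], [-0.26,1.25,0.63]]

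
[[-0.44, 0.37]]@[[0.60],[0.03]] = [[-0.25]]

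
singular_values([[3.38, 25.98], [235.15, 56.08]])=[241.93, 24.47]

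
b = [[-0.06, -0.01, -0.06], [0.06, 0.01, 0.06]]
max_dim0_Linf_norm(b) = 0.06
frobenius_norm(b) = 0.12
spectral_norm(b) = 0.12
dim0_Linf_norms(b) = [0.06, 0.01, 0.06]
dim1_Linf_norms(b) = [0.06, 0.06]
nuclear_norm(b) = 0.12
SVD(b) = [[-0.71, 0.71], [0.71, 0.71]] @ diag([0.12083045973594571, 3.891055287974472e-18]) @ [[0.70, 0.12, 0.70], [0.71, -0.01, -0.71]]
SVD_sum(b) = [[-0.06, -0.01, -0.06],[0.06, 0.01, 0.06]] + [[0.00, -0.0, -0.0],[0.00, -0.0, -0.00]]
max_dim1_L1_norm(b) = 0.13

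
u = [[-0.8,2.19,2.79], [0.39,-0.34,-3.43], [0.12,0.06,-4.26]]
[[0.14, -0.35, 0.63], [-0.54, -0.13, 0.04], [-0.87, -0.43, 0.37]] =u@ [[0.54, 0.67, -0.59], [-0.02, -0.07, 0.20], [0.22, 0.12, -0.1]]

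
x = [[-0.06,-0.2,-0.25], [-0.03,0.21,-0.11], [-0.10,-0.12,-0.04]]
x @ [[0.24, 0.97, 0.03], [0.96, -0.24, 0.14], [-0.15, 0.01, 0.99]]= [[-0.17, -0.01, -0.28],  [0.21, -0.08, -0.08],  [-0.13, -0.07, -0.06]]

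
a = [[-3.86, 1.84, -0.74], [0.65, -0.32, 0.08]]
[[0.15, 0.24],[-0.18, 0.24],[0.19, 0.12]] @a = [[-0.42, 0.20, -0.09], [0.85, -0.41, 0.15], [-0.66, 0.31, -0.13]]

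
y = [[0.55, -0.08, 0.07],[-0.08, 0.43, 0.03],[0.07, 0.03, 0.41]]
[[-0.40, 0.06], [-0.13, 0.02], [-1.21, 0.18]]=y @ [[-0.39, 0.06], [-0.18, 0.03], [-2.87, 0.42]]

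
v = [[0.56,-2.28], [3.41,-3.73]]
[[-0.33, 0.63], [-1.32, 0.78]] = v@[[-0.31, -0.10],[0.07, -0.30]]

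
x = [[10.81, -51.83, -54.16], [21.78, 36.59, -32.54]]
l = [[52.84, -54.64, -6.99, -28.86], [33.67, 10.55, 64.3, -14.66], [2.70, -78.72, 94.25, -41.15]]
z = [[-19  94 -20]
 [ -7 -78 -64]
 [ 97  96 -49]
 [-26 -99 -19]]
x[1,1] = 36.59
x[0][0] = 10.81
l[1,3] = -14.66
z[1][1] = -78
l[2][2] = 94.25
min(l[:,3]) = -41.15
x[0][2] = -54.16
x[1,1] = 36.59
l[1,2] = 64.3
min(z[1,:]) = -78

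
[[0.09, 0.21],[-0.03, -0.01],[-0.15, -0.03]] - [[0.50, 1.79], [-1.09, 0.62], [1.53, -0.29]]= [[-0.41, -1.58], [1.06, -0.63], [-1.68, 0.26]]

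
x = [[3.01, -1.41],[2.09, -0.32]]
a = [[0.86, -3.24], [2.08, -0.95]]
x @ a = [[-0.34, -8.41], [1.13, -6.47]]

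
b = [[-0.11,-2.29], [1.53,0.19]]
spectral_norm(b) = 2.32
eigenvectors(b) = [[(0.77+0j),  0.77-0.00j], [(-0.05-0.63j),  (-0.05+0.63j)]]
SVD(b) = [[0.98, -0.20], [-0.20, -0.98]] @ diag([2.318952766568842, 1.5018848379362222]) @ [[-0.18, -0.98],  [-0.98, 0.18]]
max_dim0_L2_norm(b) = 2.3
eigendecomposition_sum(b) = [[-0.06+0.93j, -1.14+0.02j], [(0.77-0.02j), 0.10+0.93j]] + [[-0.06-0.93j, (-1.14-0.02j)], [0.77+0.02j, (0.1-0.93j)]]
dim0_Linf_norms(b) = [1.53, 2.29]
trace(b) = 0.08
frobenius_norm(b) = 2.76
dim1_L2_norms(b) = [2.29, 1.54]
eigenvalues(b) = [(0.04+1.87j), (0.04-1.87j)]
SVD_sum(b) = [[-0.4, -2.24],[0.08, 0.45]] + [[0.29, -0.05], [1.45, -0.26]]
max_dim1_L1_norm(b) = 2.4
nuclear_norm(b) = 3.82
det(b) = 3.48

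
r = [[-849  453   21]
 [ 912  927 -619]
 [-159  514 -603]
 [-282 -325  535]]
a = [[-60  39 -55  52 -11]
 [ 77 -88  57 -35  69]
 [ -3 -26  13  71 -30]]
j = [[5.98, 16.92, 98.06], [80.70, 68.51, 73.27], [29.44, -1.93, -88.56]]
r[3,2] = 535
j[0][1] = 16.92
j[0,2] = 98.06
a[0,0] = -60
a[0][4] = -11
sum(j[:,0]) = 116.12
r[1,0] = 912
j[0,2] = 98.06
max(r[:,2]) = 535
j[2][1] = -1.93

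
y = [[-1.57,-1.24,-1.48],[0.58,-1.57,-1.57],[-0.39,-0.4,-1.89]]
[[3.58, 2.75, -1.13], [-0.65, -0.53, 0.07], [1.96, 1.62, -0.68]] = y @ [[-1.93, -1.49, 0.55],[0.43, 0.43, -0.11],[-0.73, -0.64, 0.27]]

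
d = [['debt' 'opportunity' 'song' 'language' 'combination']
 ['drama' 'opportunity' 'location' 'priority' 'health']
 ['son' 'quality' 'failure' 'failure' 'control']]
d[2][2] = 'failure'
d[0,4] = 'combination'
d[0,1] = 'opportunity'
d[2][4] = 'control'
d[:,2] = ['song', 'location', 'failure']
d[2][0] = 'son'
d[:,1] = ['opportunity', 'opportunity', 'quality']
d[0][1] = 'opportunity'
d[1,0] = 'drama'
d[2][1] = 'quality'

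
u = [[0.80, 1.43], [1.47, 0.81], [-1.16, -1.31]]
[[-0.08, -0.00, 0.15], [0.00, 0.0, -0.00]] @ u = [[-0.24,-0.31], [0.00,0.0]]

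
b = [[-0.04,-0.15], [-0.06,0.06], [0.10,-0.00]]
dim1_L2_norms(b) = [0.16, 0.08, 0.1]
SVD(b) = [[0.95, 0.07], [-0.28, 0.59], [-0.13, -0.81]] @ diag([0.16311051432178786, 0.12122277062368206]) @ [[-0.21, -0.98], [-0.98, 0.21]]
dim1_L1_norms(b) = [0.19, 0.12, 0.1]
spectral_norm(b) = 0.16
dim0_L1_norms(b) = [0.2, 0.21]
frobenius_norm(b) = 0.20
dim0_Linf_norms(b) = [0.1, 0.15]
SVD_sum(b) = [[-0.03, -0.15],[0.01, 0.05],[0.00, 0.02]] + [[-0.01, 0.0],[-0.07, 0.01],[0.1, -0.02]]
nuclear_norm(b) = 0.28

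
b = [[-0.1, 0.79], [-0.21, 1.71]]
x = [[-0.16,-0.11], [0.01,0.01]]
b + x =[[-0.26,0.68], [-0.2,1.72]]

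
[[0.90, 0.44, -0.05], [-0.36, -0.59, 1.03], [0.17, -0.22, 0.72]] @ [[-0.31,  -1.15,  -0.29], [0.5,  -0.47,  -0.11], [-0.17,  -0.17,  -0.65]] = [[-0.05,-1.23,-0.28], [-0.36,0.52,-0.5], [-0.29,-0.21,-0.49]]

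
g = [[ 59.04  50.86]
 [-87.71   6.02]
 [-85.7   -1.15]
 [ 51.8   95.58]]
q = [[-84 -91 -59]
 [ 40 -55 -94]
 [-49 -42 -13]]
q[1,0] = 40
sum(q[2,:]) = -104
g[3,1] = 95.58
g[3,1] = 95.58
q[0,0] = -84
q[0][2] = -59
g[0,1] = 50.86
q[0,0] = -84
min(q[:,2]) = -94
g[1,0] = -87.71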